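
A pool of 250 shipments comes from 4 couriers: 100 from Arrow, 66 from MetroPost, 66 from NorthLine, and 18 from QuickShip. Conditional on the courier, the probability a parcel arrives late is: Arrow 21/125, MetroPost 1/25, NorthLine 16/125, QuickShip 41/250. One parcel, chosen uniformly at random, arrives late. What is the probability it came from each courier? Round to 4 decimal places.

Unnormalized posteriors (prior × likelihood):
  Arrow: 0.4 × 0.168 = 0.0672
  MetroPost: 0.264 × 0.04 = 0.01056
  NorthLine: 0.264 × 0.128 = 0.033792
  QuickShip: 0.072 × 0.164 = 0.011808
Normalizing constant = 0.12336.
P(Arrow | late) = 0.0672/0.12336 ≈ 0.5447
P(MetroPost | late) = 0.01056/0.12336 ≈ 0.0856
P(NorthLine | late) = 0.033792/0.12336 ≈ 0.2739
P(QuickShip | late) = 0.011808/0.12336 ≈ 0.0957
(Check: 0.5447+0.0856+0.2739+0.0957 = 0.9999.)

Arrow 0.5447, MetroPost 0.0856, NorthLine 0.2739, QuickShip 0.0957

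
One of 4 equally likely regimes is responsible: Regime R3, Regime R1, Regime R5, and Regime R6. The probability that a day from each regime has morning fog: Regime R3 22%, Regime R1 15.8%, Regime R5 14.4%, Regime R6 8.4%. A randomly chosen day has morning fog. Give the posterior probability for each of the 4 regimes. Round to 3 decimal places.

With a uniform prior (1/4 each), posterior ∝ likelihood:
  Regime R3: 0.22
  Regime R1: 0.158
  Regime R5: 0.144
  Regime R6: 0.084
Sum = 0.606.
P(Regime R3 | fog) = 0.22/0.606 ≈ 0.363
P(Regime R1 | fog) = 0.158/0.606 ≈ 0.261
P(Regime R5 | fog) = 0.144/0.606 ≈ 0.238
P(Regime R6 | fog) = 0.084/0.606 ≈ 0.139

Regime R3 0.363, Regime R1 0.261, Regime R5 0.238, Regime R6 0.139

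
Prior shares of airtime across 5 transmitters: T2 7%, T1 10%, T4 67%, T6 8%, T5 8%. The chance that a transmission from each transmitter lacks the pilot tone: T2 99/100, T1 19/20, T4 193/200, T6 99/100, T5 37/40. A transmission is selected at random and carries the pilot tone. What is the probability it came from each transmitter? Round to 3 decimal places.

Taking complements, P(pilot | each) = T2 0.01, T1 0.05, T4 0.035, T6 0.01, T5 0.075.
Prior × likelihood for each hypothesis:
  T2: 0.07 × 0.01 = 0.0007
  T1: 0.1 × 0.05 = 0.005
  T4: 0.67 × 0.035 = 0.02345
  T6: 0.08 × 0.01 = 0.0008
  T5: 0.08 × 0.075 = 0.006
Sum = 0.03595.
P(T2 | pilot) = 0.0007/0.03595 ≈ 0.019
P(T1 | pilot) = 0.005/0.03595 ≈ 0.139
P(T4 | pilot) = 0.02345/0.03595 ≈ 0.652
P(T6 | pilot) = 0.0008/0.03595 ≈ 0.022
P(T5 | pilot) = 0.006/0.03595 ≈ 0.167
(Check: 0.019+0.139+0.652+0.022+0.167 = 0.999.)

T2 0.019, T1 0.139, T4 0.652, T6 0.022, T5 0.167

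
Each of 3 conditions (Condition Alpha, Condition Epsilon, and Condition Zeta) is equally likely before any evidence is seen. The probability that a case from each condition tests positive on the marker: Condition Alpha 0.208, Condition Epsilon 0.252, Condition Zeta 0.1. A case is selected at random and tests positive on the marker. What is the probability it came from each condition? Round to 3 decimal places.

With a uniform prior (1/3 each), posterior ∝ likelihood:
  Condition Alpha: 0.208
  Condition Epsilon: 0.252
  Condition Zeta: 0.1
Total = 0.56.
P(Condition Alpha | marker-positive) = 0.208/0.56 ≈ 0.371
P(Condition Epsilon | marker-positive) = 0.252/0.56 ≈ 0.450
P(Condition Zeta | marker-positive) = 0.1/0.56 ≈ 0.179
(Check: 0.371+0.450+0.179 = 1.000.)

Condition Alpha 0.371, Condition Epsilon 0.450, Condition Zeta 0.179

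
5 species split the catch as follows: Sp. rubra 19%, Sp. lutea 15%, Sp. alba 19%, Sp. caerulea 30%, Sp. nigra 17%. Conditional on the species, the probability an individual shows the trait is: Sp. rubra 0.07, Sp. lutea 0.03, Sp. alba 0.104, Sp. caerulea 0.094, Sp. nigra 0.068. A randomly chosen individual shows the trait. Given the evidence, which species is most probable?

Prior × likelihood for each hypothesis:
  Sp. rubra: 0.19 × 0.07 = 0.0133
  Sp. lutea: 0.15 × 0.03 = 0.0045
  Sp. alba: 0.19 × 0.104 = 0.01976
  Sp. caerulea: 0.3 × 0.094 = 0.0282
  Sp. nigra: 0.17 × 0.068 = 0.01156
Total = 0.07732.
Largest term belongs to Sp. caerulea, so Sp. caerulea is most probable.

Sp. caerulea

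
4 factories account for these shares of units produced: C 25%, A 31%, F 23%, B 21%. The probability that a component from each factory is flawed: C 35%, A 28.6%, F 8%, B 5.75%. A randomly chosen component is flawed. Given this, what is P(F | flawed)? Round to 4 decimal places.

0.0890

Compute prior × likelihood for every hypothesis:
  C: 0.25 × 0.35 = 0.0875
  A: 0.31 × 0.286 = 0.08866
  F: 0.23 × 0.08 = 0.0184
  B: 0.21 × 0.0575 = 0.012075
Sum = 0.206635.
P(F | evidence) = 0.0184 / 0.206635 ≈ 0.0890.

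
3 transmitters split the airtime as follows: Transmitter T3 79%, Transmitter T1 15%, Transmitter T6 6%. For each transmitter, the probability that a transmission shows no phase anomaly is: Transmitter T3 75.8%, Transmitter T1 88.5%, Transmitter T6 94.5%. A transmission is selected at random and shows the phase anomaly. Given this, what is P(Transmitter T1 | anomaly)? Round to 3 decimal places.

Taking complements, P(anomaly | each) = Transmitter T3 0.242, Transmitter T1 0.115, Transmitter T6 0.055.
Prior × likelihood for each hypothesis:
  Transmitter T3: 0.79 × 0.242 = 0.19118
  Transmitter T1: 0.15 × 0.115 = 0.01725
  Transmitter T6: 0.06 × 0.055 = 0.0033
Total = 0.21173.
P(Transmitter T1 | evidence) = 0.01725 / 0.21173 ≈ 0.081.

0.081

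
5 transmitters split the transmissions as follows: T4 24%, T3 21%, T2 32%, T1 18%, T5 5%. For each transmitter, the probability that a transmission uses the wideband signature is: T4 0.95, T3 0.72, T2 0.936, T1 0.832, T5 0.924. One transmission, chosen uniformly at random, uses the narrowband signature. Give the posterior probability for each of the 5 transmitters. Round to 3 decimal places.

Taking complements, P(narrowband | each) = T4 0.05, T3 0.28, T2 0.064, T1 0.168, T5 0.076.
Compute prior × likelihood for every hypothesis:
  T4: 0.24 × 0.05 = 0.012
  T3: 0.21 × 0.28 = 0.0588
  T2: 0.32 × 0.064 = 0.02048
  T1: 0.18 × 0.168 = 0.03024
  T5: 0.05 × 0.076 = 0.0038
Total = 0.12532.
P(T4 | narrowband) = 0.012/0.12532 ≈ 0.096
P(T3 | narrowband) = 0.0588/0.12532 ≈ 0.469
P(T2 | narrowband) = 0.02048/0.12532 ≈ 0.163
P(T1 | narrowband) = 0.03024/0.12532 ≈ 0.241
P(T5 | narrowband) = 0.0038/0.12532 ≈ 0.030
(Check: 0.096+0.469+0.163+0.241+0.030 = 0.999.)

T4 0.096, T3 0.469, T2 0.163, T1 0.241, T5 0.030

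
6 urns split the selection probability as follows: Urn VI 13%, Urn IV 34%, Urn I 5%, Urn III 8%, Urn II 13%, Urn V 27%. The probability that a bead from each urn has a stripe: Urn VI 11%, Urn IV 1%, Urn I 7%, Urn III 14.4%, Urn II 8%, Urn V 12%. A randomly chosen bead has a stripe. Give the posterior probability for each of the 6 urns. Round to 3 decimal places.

Urn VI 0.189, Urn IV 0.045, Urn I 0.046, Urn III 0.153, Urn II 0.138, Urn V 0.429

Compute prior × likelihood for every hypothesis:
  Urn VI: 0.13 × 0.11 = 0.0143
  Urn IV: 0.34 × 0.01 = 0.0034
  Urn I: 0.05 × 0.07 = 0.0035
  Urn III: 0.08 × 0.144 = 0.01152
  Urn II: 0.13 × 0.08 = 0.0104
  Urn V: 0.27 × 0.12 = 0.0324
Sum = 0.07552.
P(Urn VI | striped) = 0.0143/0.07552 ≈ 0.189
P(Urn IV | striped) = 0.0034/0.07552 ≈ 0.045
P(Urn I | striped) = 0.0035/0.07552 ≈ 0.046
P(Urn III | striped) = 0.01152/0.07552 ≈ 0.153
P(Urn II | striped) = 0.0104/0.07552 ≈ 0.138
P(Urn V | striped) = 0.0324/0.07552 ≈ 0.429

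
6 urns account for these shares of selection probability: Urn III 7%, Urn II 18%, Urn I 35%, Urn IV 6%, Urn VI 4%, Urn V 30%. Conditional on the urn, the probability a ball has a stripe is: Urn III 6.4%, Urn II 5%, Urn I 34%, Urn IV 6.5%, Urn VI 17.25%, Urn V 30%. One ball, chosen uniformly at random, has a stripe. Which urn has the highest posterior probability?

Urn I

Prior × likelihood for each hypothesis:
  Urn III: 0.07 × 0.064 = 0.00448
  Urn II: 0.18 × 0.05 = 0.009
  Urn I: 0.35 × 0.34 = 0.119
  Urn IV: 0.06 × 0.065 = 0.0039
  Urn VI: 0.04 × 0.1725 = 0.0069
  Urn V: 0.3 × 0.3 = 0.09
Sum = 0.23328.
Largest term belongs to Urn I, so Urn I is most probable.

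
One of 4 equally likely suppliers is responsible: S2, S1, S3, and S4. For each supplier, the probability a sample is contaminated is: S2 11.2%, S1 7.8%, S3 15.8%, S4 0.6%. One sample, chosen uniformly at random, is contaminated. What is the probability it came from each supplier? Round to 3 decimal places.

With a uniform prior (1/4 each), posterior ∝ likelihood:
  S2: 0.112
  S1: 0.078
  S3: 0.158
  S4: 0.006
Sum = 0.354.
P(S2 | contaminated) = 0.112/0.354 ≈ 0.316
P(S1 | contaminated) = 0.078/0.354 ≈ 0.220
P(S3 | contaminated) = 0.158/0.354 ≈ 0.446
P(S4 | contaminated) = 0.006/0.354 ≈ 0.017

S2 0.316, S1 0.220, S3 0.446, S4 0.017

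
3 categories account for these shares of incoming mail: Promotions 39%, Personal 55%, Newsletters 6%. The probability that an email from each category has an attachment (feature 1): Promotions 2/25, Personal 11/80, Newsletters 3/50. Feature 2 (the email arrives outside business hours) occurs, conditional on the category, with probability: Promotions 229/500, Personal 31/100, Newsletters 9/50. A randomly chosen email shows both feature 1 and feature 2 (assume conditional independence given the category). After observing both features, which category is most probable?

Compute prior × likelihood for every hypothesis:
  Promotions: 0.39 × 0.08 × 0.458 = 0.0142896
  Personal: 0.55 × 0.1375 × 0.31 = 0.02344375
  Newsletters: 0.06 × 0.06 × 0.18 = 0.000648
Normalizing constant = 0.03838135.
Largest term belongs to Personal, so Personal is most probable.

Personal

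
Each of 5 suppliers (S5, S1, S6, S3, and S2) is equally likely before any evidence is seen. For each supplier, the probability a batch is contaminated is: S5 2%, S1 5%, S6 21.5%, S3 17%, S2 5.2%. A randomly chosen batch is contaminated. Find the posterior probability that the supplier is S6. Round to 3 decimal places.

0.424

Since the prior is uniform, the posterior is proportional to the likelihood:
  S5: 0.02
  S1: 0.05
  S6: 0.215
  S3: 0.17
  S2: 0.052
Total = 0.507.
P(S6 | evidence) = 0.215 / 0.507 ≈ 0.424.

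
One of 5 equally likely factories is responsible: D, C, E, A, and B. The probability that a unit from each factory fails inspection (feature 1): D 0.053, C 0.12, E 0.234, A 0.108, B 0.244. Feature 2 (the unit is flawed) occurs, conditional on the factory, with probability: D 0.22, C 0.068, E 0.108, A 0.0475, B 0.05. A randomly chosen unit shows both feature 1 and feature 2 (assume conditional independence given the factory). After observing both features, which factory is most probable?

E

Since the prior is uniform, the posterior is proportional to the likelihood:
  D: 0.053 × 0.22 = 0.01166
  C: 0.12 × 0.068 = 0.00816
  E: 0.234 × 0.108 = 0.025272
  A: 0.108 × 0.0475 = 0.00513
  B: 0.244 × 0.05 = 0.0122
Sum = 0.062422.
Largest term belongs to E, so E is most probable.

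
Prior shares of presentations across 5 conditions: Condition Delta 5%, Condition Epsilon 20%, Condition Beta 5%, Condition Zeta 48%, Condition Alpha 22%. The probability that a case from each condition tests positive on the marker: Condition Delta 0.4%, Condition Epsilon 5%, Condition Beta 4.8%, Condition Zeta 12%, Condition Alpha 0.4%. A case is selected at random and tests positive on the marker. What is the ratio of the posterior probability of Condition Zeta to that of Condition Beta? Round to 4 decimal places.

Prior × likelihood for each hypothesis:
  Condition Delta: 0.05 × 0.004 = 0.0002
  Condition Epsilon: 0.2 × 0.05 = 0.01
  Condition Beta: 0.05 × 0.048 = 0.0024
  Condition Zeta: 0.48 × 0.12 = 0.0576
  Condition Alpha: 0.22 × 0.004 = 0.00088
Total = 0.07108.
The ratio is 0.0576 / 0.0024 (the normalizer cancels) = 24.0000.

24.0000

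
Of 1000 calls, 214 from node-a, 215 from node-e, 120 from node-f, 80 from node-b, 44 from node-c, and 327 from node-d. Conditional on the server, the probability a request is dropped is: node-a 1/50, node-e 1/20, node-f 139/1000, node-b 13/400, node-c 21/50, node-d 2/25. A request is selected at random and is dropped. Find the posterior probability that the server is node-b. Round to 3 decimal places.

Compute prior × likelihood for every hypothesis:
  node-a: 0.214 × 0.02 = 0.00428
  node-e: 0.215 × 0.05 = 0.01075
  node-f: 0.12 × 0.139 = 0.01668
  node-b: 0.08 × 0.0325 = 0.0026
  node-c: 0.044 × 0.42 = 0.01848
  node-d: 0.327 × 0.08 = 0.02616
Normalizing constant = 0.07895.
P(node-b | evidence) = 0.0026 / 0.07895 ≈ 0.033.

0.033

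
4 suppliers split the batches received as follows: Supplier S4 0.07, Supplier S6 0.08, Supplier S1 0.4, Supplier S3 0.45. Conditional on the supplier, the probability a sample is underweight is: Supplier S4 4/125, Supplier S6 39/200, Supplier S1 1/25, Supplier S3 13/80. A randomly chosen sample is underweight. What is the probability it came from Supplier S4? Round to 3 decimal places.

Unnormalized posteriors (prior × likelihood):
  Supplier S4: 0.07 × 0.032 = 0.00224
  Supplier S6: 0.08 × 0.195 = 0.0156
  Supplier S1: 0.4 × 0.04 = 0.016
  Supplier S3: 0.45 × 0.1625 = 0.073125
Total = 0.106965.
P(Supplier S4 | evidence) = 0.00224 / 0.106965 ≈ 0.021.

0.021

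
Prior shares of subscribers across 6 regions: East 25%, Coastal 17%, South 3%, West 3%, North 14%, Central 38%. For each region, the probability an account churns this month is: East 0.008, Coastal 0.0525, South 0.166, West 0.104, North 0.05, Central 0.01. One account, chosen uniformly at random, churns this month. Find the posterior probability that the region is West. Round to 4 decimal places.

Unnormalized posteriors (prior × likelihood):
  East: 0.25 × 0.008 = 0.002
  Coastal: 0.17 × 0.0525 = 0.008925
  South: 0.03 × 0.166 = 0.00498
  West: 0.03 × 0.104 = 0.00312
  North: 0.14 × 0.05 = 0.007
  Central: 0.38 × 0.01 = 0.0038
Total = 0.029825.
P(West | evidence) = 0.00312 / 0.029825 ≈ 0.1046.

0.1046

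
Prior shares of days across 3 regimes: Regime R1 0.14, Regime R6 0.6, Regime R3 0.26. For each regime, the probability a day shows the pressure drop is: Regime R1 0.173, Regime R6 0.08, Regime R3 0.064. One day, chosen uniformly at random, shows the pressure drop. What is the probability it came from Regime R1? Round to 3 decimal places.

0.273

By Bayes' rule, posterior ∝ prior × likelihood:
  Regime R1: 0.14 × 0.173 = 0.02422
  Regime R6: 0.6 × 0.08 = 0.048
  Regime R3: 0.26 × 0.064 = 0.01664
Total = 0.08886.
P(Regime R1 | evidence) = 0.02422 / 0.08886 ≈ 0.273.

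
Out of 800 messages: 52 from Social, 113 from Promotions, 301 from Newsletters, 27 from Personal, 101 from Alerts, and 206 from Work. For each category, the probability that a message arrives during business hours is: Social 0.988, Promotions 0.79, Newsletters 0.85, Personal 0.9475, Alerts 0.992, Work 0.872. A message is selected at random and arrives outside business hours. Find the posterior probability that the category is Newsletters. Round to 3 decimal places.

0.460

Taking complements, P(off-hours | each) = Social 0.012, Promotions 0.21, Newsletters 0.15, Personal 0.0525, Alerts 0.008, Work 0.128.
By Bayes' rule, posterior ∝ prior × likelihood:
  Social: 0.065 × 0.012 = 0.00078
  Promotions: 0.14125 × 0.21 = 0.0296625
  Newsletters: 0.37625 × 0.15 = 0.0564375
  Personal: 0.03375 × 0.0525 = 0.001771875
  Alerts: 0.12625 × 0.008 = 0.00101
  Work: 0.2575 × 0.128 = 0.03296
Normalizing constant = 0.122621875.
P(Newsletters | evidence) = 0.0564375 / 0.122621875 ≈ 0.460.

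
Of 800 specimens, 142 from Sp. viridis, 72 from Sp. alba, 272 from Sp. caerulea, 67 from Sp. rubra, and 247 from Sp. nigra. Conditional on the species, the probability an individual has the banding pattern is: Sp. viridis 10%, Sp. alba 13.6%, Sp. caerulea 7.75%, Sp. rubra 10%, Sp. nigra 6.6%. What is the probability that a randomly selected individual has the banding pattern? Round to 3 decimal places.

Unnormalized posteriors (prior × likelihood):
  Sp. viridis: 0.1775 × 0.1 = 0.01775
  Sp. alba: 0.09 × 0.136 = 0.01224
  Sp. caerulea: 0.34 × 0.0775 = 0.02635
  Sp. rubra: 0.08375 × 0.1 = 0.008375
  Sp. nigra: 0.30875 × 0.066 = 0.0203775
P(banded) = 0.01775 + 0.01224 + 0.02635 + 0.008375 + 0.0203775 = 0.0850925 → 0.085.

0.085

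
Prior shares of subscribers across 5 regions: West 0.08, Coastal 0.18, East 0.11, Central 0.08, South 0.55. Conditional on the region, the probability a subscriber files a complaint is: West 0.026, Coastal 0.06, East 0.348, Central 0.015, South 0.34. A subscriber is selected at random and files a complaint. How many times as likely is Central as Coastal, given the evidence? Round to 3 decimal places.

0.111

Unnormalized posteriors (prior × likelihood):
  West: 0.08 × 0.026 = 0.00208
  Coastal: 0.18 × 0.06 = 0.0108
  East: 0.11 × 0.348 = 0.03828
  Central: 0.08 × 0.015 = 0.0012
  South: 0.55 × 0.34 = 0.187
Normalizing constant = 0.23936.
The ratio is 0.0012 / 0.0108 (the normalizer cancels) = 0.111.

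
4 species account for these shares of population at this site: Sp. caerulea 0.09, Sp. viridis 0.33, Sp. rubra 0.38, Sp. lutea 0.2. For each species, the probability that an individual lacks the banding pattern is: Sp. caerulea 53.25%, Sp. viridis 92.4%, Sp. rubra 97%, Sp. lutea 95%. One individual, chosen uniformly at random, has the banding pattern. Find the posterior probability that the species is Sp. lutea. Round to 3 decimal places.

Taking complements, P(banded | each) = Sp. caerulea 0.4675, Sp. viridis 0.076, Sp. rubra 0.03, Sp. lutea 0.05.
Compute prior × likelihood for every hypothesis:
  Sp. caerulea: 0.09 × 0.4675 = 0.042075
  Sp. viridis: 0.33 × 0.076 = 0.02508
  Sp. rubra: 0.38 × 0.03 = 0.0114
  Sp. lutea: 0.2 × 0.05 = 0.01
Sum = 0.088555.
P(Sp. lutea | evidence) = 0.01 / 0.088555 ≈ 0.113.

0.113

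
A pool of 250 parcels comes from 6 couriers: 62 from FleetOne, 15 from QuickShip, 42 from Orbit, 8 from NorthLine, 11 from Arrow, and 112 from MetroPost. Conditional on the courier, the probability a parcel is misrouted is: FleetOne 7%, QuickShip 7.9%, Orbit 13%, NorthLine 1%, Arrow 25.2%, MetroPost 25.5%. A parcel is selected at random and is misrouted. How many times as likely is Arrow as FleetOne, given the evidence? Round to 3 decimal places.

Unnormalized posteriors (prior × likelihood):
  FleetOne: 0.248 × 0.07 = 0.01736
  QuickShip: 0.06 × 0.079 = 0.00474
  Orbit: 0.168 × 0.13 = 0.02184
  NorthLine: 0.032 × 0.01 = 0.00032
  Arrow: 0.044 × 0.252 = 0.011088
  MetroPost: 0.448 × 0.255 = 0.11424
Total = 0.169588.
The ratio is 0.011088 / 0.01736 (the normalizer cancels) = 0.639.

0.639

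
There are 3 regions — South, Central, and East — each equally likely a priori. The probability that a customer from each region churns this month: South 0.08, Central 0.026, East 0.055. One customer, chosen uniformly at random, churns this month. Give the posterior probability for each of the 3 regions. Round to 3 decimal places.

Since the prior is uniform, the posterior is proportional to the likelihood:
  South: 0.08
  Central: 0.026
  East: 0.055
Sum = 0.161.
P(South | churn) = 0.08/0.161 ≈ 0.497
P(Central | churn) = 0.026/0.161 ≈ 0.161
P(East | churn) = 0.055/0.161 ≈ 0.342

South 0.497, Central 0.161, East 0.342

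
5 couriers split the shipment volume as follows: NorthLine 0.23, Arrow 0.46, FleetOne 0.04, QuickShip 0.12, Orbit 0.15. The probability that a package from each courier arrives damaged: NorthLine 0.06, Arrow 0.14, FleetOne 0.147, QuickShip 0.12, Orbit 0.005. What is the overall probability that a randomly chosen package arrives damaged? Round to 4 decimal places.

By Bayes' rule, posterior ∝ prior × likelihood:
  NorthLine: 0.23 × 0.06 = 0.0138
  Arrow: 0.46 × 0.14 = 0.0644
  FleetOne: 0.04 × 0.147 = 0.00588
  QuickShip: 0.12 × 0.12 = 0.0144
  Orbit: 0.15 × 0.005 = 0.00075
P(damaged) = 0.0138 + 0.0644 + 0.00588 + 0.0144 + 0.00075 = 0.09923 → 0.0992.

0.0992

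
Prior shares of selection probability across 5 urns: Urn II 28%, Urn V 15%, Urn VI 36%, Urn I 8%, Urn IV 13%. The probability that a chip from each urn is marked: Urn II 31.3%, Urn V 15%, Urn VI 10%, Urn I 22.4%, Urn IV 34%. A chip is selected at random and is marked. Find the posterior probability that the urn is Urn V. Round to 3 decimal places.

Prior × likelihood for each hypothesis:
  Urn II: 0.28 × 0.313 = 0.08764
  Urn V: 0.15 × 0.15 = 0.0225
  Urn VI: 0.36 × 0.1 = 0.036
  Urn I: 0.08 × 0.224 = 0.01792
  Urn IV: 0.13 × 0.34 = 0.0442
Total = 0.20826.
P(Urn V | evidence) = 0.0225 / 0.20826 ≈ 0.108.

0.108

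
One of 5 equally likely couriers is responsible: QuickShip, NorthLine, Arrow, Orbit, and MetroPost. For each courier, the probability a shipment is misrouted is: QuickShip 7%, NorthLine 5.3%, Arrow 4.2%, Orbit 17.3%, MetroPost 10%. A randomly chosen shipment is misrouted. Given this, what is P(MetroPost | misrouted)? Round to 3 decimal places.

Since the prior is uniform, the posterior is proportional to the likelihood:
  QuickShip: 0.07
  NorthLine: 0.053
  Arrow: 0.042
  Orbit: 0.173
  MetroPost: 0.1
Sum = 0.438.
P(MetroPost | evidence) = 0.1 / 0.438 ≈ 0.228.

0.228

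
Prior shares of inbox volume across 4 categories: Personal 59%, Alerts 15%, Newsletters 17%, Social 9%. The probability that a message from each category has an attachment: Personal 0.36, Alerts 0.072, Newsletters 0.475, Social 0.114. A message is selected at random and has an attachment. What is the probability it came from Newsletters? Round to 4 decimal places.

Unnormalized posteriors (prior × likelihood):
  Personal: 0.59 × 0.36 = 0.2124
  Alerts: 0.15 × 0.072 = 0.0108
  Newsletters: 0.17 × 0.475 = 0.08075
  Social: 0.09 × 0.114 = 0.01026
Sum = 0.31421.
P(Newsletters | evidence) = 0.08075 / 0.31421 ≈ 0.2570.

0.2570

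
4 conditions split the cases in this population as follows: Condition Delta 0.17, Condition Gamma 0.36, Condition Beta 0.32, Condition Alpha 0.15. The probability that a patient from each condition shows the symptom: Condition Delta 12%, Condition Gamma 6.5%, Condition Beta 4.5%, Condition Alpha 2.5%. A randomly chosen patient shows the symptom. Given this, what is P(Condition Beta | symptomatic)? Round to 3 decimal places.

0.232

Prior × likelihood for each hypothesis:
  Condition Delta: 0.17 × 0.12 = 0.0204
  Condition Gamma: 0.36 × 0.065 = 0.0234
  Condition Beta: 0.32 × 0.045 = 0.0144
  Condition Alpha: 0.15 × 0.025 = 0.00375
Total = 0.06195.
P(Condition Beta | evidence) = 0.0144 / 0.06195 ≈ 0.232.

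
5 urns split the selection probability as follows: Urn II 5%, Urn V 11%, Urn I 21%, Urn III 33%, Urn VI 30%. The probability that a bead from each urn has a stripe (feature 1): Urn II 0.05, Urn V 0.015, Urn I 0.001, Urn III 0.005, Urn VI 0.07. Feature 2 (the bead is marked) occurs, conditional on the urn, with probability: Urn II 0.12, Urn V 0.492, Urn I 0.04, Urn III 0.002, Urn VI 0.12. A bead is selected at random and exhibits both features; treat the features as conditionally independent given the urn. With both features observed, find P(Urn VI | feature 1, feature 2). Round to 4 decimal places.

0.6916

Compute prior × likelihood for every hypothesis:
  Urn II: 0.05 × 0.05 × 0.12 = 0.0003
  Urn V: 0.11 × 0.015 × 0.492 = 0.0008118
  Urn I: 0.21 × 0.001 × 0.04 = 0.0000084
  Urn III: 0.33 × 0.005 × 0.002 = 0.0000033
  Urn VI: 0.3 × 0.07 × 0.12 = 0.00252
Sum = 0.0036435.
P(Urn VI | evidence) = 0.00252 / 0.0036435 ≈ 0.6916.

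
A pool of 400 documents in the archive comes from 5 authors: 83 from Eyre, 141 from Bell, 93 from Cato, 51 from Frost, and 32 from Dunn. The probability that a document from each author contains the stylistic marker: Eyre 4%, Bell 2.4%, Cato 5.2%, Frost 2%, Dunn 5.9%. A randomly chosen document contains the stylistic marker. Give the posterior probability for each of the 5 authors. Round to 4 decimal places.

Unnormalized posteriors (prior × likelihood):
  Eyre: 0.2075 × 0.04 = 0.0083
  Bell: 0.3525 × 0.024 = 0.00846
  Cato: 0.2325 × 0.052 = 0.01209
  Frost: 0.1275 × 0.02 = 0.00255
  Dunn: 0.08 × 0.059 = 0.00472
Sum = 0.03612.
P(Eyre | marker) = 0.0083/0.03612 ≈ 0.2298
P(Bell | marker) = 0.00846/0.03612 ≈ 0.2342
P(Cato | marker) = 0.01209/0.03612 ≈ 0.3347
P(Frost | marker) = 0.00255/0.03612 ≈ 0.0706
P(Dunn | marker) = 0.00472/0.03612 ≈ 0.1307

Eyre 0.2298, Bell 0.2342, Cato 0.3347, Frost 0.0706, Dunn 0.1307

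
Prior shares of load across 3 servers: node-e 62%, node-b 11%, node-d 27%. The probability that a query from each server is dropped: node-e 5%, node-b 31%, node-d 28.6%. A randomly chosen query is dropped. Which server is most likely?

node-d

Unnormalized posteriors (prior × likelihood):
  node-e: 0.62 × 0.05 = 0.031
  node-b: 0.11 × 0.31 = 0.0341
  node-d: 0.27 × 0.286 = 0.07722
Normalizing constant = 0.14232.
Largest term belongs to node-d, so node-d is most probable.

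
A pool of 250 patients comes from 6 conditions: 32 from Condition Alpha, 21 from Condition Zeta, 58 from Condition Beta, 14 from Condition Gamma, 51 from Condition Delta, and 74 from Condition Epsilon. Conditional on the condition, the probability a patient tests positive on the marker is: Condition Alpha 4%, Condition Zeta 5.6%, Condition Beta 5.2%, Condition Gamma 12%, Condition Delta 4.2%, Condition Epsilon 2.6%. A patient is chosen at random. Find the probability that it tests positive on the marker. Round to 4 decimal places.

0.0449

By Bayes' rule, posterior ∝ prior × likelihood:
  Condition Alpha: 0.128 × 0.04 = 0.00512
  Condition Zeta: 0.084 × 0.056 = 0.004704
  Condition Beta: 0.232 × 0.052 = 0.012064
  Condition Gamma: 0.056 × 0.12 = 0.00672
  Condition Delta: 0.204 × 0.042 = 0.008568
  Condition Epsilon: 0.296 × 0.026 = 0.007696
P(marker-positive) = 0.00512 + 0.004704 + 0.012064 + 0.00672 + 0.008568 + 0.007696 = 0.044872 → 0.0449.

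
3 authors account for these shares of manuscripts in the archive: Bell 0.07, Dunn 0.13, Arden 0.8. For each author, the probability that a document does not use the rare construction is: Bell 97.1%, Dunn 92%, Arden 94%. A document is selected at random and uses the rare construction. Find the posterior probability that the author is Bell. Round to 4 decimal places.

Taking complements, P(rare-form | each) = Bell 0.029, Dunn 0.08, Arden 0.06.
Prior × likelihood for each hypothesis:
  Bell: 0.07 × 0.029 = 0.00203
  Dunn: 0.13 × 0.08 = 0.0104
  Arden: 0.8 × 0.06 = 0.048
Normalizing constant = 0.06043.
P(Bell | evidence) = 0.00203 / 0.06043 ≈ 0.0336.

0.0336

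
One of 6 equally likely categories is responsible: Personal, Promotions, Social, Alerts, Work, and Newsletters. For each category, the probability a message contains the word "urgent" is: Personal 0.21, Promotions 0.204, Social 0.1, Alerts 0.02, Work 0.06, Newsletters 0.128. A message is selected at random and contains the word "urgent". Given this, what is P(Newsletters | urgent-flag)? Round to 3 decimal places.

0.177

With a uniform prior (1/6 each), posterior ∝ likelihood:
  Personal: 0.21
  Promotions: 0.204
  Social: 0.1
  Alerts: 0.02
  Work: 0.06
  Newsletters: 0.128
Normalizing constant = 0.722.
P(Newsletters | evidence) = 0.128 / 0.722 ≈ 0.177.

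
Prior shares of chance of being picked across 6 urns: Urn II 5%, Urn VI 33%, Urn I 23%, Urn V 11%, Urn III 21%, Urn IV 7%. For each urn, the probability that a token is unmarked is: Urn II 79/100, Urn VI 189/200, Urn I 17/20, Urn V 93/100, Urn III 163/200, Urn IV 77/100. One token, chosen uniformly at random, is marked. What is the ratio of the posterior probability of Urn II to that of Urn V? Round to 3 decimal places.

Taking complements, P(marked | each) = Urn II 0.21, Urn VI 0.055, Urn I 0.15, Urn V 0.07, Urn III 0.185, Urn IV 0.23.
By Bayes' rule, posterior ∝ prior × likelihood:
  Urn II: 0.05 × 0.21 = 0.0105
  Urn VI: 0.33 × 0.055 = 0.01815
  Urn I: 0.23 × 0.15 = 0.0345
  Urn V: 0.11 × 0.07 = 0.0077
  Urn III: 0.21 × 0.185 = 0.03885
  Urn IV: 0.07 × 0.23 = 0.0161
Total = 0.1258.
The ratio is 0.0105 / 0.0077 (the normalizer cancels) = 1.364.

1.364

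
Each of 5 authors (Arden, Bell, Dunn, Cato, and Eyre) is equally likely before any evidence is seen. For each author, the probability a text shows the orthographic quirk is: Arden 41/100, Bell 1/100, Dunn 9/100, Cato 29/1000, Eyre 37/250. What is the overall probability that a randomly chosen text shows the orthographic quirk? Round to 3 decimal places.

0.137

With a uniform prior (1/5 each), posterior ∝ likelihood:
  Arden: 0.41
  Bell: 0.01
  Dunn: 0.09
  Cato: 0.029
  Eyre: 0.148
P(quirk) = (1/5) × (0.41 + 0.01 + 0.09 + 0.029 + 0.148) = 0.687/5 ≈ 0.137.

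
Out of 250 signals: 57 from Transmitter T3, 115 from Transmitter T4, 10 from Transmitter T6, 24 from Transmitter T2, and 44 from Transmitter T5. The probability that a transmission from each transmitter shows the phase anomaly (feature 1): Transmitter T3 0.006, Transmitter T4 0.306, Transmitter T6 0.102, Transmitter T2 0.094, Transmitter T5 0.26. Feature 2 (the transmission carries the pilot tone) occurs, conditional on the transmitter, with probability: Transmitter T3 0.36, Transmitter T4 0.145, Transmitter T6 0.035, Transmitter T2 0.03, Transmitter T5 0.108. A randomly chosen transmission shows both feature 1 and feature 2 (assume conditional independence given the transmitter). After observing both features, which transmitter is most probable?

Prior × likelihood for each hypothesis:
  Transmitter T3: 0.228 × 0.006 × 0.36 = 0.00049248
  Transmitter T4: 0.46 × 0.306 × 0.145 = 0.0204102
  Transmitter T6: 0.04 × 0.102 × 0.035 = 0.0001428
  Transmitter T2: 0.096 × 0.094 × 0.03 = 0.00027072
  Transmitter T5: 0.176 × 0.26 × 0.108 = 0.00494208
Sum = 0.02625828.
Largest term belongs to Transmitter T4, so Transmitter T4 is most probable.

Transmitter T4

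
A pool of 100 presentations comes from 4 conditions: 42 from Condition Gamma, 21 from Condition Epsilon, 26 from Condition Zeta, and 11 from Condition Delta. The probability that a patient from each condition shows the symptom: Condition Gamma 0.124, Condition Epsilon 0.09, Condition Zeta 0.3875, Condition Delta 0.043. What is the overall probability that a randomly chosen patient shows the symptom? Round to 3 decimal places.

Unnormalized posteriors (prior × likelihood):
  Condition Gamma: 0.42 × 0.124 = 0.05208
  Condition Epsilon: 0.21 × 0.09 = 0.0189
  Condition Zeta: 0.26 × 0.3875 = 0.10075
  Condition Delta: 0.11 × 0.043 = 0.00473
P(symptomatic) = 0.05208 + 0.0189 + 0.10075 + 0.00473 = 0.17646 → 0.176.

0.176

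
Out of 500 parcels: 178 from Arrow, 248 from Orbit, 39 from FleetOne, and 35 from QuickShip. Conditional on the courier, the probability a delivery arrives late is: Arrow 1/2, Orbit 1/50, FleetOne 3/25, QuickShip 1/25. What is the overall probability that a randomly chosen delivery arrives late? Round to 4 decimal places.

Compute prior × likelihood for every hypothesis:
  Arrow: 0.356 × 0.5 = 0.178
  Orbit: 0.496 × 0.02 = 0.00992
  FleetOne: 0.078 × 0.12 = 0.00936
  QuickShip: 0.07 × 0.04 = 0.0028
P(late) = 0.178 + 0.00992 + 0.00936 + 0.0028 = 0.20008 → 0.2001.

0.2001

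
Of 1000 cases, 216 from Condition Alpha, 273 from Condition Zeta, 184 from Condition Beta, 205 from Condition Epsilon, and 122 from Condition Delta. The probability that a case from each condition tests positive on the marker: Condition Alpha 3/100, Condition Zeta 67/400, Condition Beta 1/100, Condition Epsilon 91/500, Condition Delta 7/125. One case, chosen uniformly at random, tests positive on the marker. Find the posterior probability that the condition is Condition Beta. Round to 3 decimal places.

0.019

By Bayes' rule, posterior ∝ prior × likelihood:
  Condition Alpha: 0.216 × 0.03 = 0.00648
  Condition Zeta: 0.273 × 0.1675 = 0.0457275
  Condition Beta: 0.184 × 0.01 = 0.00184
  Condition Epsilon: 0.205 × 0.182 = 0.03731
  Condition Delta: 0.122 × 0.056 = 0.006832
Sum = 0.0981895.
P(Condition Beta | evidence) = 0.00184 / 0.0981895 ≈ 0.019.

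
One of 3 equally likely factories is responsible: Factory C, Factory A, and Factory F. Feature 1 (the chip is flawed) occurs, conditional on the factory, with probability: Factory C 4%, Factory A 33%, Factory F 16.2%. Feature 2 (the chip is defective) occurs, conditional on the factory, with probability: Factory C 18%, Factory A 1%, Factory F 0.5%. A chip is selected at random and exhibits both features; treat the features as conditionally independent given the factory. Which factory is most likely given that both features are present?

Factory C

With a uniform prior (1/3 each), posterior ∝ likelihood:
  Factory C: 0.04 × 0.18 = 0.0072
  Factory A: 0.33 × 0.01 = 0.0033
  Factory F: 0.162 × 0.005 = 0.00081
Normalizing constant = 0.01131.
Largest term belongs to Factory C, so Factory C is most probable.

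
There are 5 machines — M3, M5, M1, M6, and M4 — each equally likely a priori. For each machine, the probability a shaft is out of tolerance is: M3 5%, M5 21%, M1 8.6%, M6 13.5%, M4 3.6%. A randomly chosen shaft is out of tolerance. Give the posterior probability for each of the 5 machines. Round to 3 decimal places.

With a uniform prior (1/5 each), posterior ∝ likelihood:
  M3: 0.05
  M5: 0.21
  M1: 0.086
  M6: 0.135
  M4: 0.036
Normalizing constant = 0.517.
P(M3 | oversize) = 0.05/0.517 ≈ 0.097
P(M5 | oversize) = 0.21/0.517 ≈ 0.406
P(M1 | oversize) = 0.086/0.517 ≈ 0.166
P(M6 | oversize) = 0.135/0.517 ≈ 0.261
P(M4 | oversize) = 0.036/0.517 ≈ 0.070

M3 0.097, M5 0.406, M1 0.166, M6 0.261, M4 0.070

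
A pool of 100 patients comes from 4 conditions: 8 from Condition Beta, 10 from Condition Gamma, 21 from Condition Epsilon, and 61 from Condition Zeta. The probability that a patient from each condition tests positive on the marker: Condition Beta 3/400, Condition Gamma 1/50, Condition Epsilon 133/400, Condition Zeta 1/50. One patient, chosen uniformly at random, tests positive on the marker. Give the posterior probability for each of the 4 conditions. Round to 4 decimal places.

Condition Beta 0.0071, Condition Gamma 0.0236, Condition Epsilon 0.8251, Condition Zeta 0.1442

Unnormalized posteriors (prior × likelihood):
  Condition Beta: 0.08 × 0.0075 = 0.0006
  Condition Gamma: 0.1 × 0.02 = 0.002
  Condition Epsilon: 0.21 × 0.3325 = 0.069825
  Condition Zeta: 0.61 × 0.02 = 0.0122
Normalizing constant = 0.084625.
P(Condition Beta | marker-positive) = 0.0006/0.084625 ≈ 0.0071
P(Condition Gamma | marker-positive) = 0.002/0.084625 ≈ 0.0236
P(Condition Epsilon | marker-positive) = 0.069825/0.084625 ≈ 0.8251
P(Condition Zeta | marker-positive) = 0.0122/0.084625 ≈ 0.1442
(Check: 0.0071+0.0236+0.8251+0.1442 = 1.0000.)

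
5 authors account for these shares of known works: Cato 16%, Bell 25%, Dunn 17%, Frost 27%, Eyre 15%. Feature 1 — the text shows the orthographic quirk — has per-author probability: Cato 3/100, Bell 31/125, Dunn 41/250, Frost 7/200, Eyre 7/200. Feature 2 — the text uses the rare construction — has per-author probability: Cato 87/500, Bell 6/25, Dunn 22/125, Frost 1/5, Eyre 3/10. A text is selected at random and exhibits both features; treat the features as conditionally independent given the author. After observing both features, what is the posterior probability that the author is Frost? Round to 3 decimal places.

By Bayes' rule, posterior ∝ prior × likelihood:
  Cato: 0.16 × 0.03 × 0.174 = 0.0008352
  Bell: 0.25 × 0.248 × 0.24 = 0.01488
  Dunn: 0.17 × 0.164 × 0.176 = 0.00490688
  Frost: 0.27 × 0.035 × 0.2 = 0.00189
  Eyre: 0.15 × 0.035 × 0.3 = 0.001575
Sum = 0.02408708.
P(Frost | evidence) = 0.00189 / 0.02408708 ≈ 0.078.

0.078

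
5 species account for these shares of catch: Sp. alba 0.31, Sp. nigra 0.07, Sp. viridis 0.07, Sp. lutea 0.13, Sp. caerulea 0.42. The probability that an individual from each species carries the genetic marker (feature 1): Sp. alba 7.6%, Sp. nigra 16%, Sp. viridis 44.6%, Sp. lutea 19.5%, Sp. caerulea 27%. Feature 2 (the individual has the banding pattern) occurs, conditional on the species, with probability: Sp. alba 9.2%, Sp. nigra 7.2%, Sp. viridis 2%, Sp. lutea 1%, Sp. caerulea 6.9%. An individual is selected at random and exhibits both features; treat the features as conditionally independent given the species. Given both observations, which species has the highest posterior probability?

Sp. caerulea

Prior × likelihood for each hypothesis:
  Sp. alba: 0.31 × 0.076 × 0.092 = 0.00216752
  Sp. nigra: 0.07 × 0.16 × 0.072 = 0.0008064
  Sp. viridis: 0.07 × 0.446 × 0.02 = 0.0006244
  Sp. lutea: 0.13 × 0.195 × 0.01 = 0.0002535
  Sp. caerulea: 0.42 × 0.27 × 0.069 = 0.0078246
Normalizing constant = 0.01167642.
Largest term belongs to Sp. caerulea, so Sp. caerulea is most probable.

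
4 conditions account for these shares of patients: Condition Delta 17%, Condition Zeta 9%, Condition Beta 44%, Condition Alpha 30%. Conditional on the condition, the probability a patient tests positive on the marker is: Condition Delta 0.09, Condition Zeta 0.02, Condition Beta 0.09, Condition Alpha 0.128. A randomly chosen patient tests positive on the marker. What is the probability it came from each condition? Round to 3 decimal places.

Unnormalized posteriors (prior × likelihood):
  Condition Delta: 0.17 × 0.09 = 0.0153
  Condition Zeta: 0.09 × 0.02 = 0.0018
  Condition Beta: 0.44 × 0.09 = 0.0396
  Condition Alpha: 0.3 × 0.128 = 0.0384
Sum = 0.0951.
P(Condition Delta | marker-positive) = 0.0153/0.0951 ≈ 0.161
P(Condition Zeta | marker-positive) = 0.0018/0.0951 ≈ 0.019
P(Condition Beta | marker-positive) = 0.0396/0.0951 ≈ 0.416
P(Condition Alpha | marker-positive) = 0.0384/0.0951 ≈ 0.404
(Check: 0.161+0.019+0.416+0.404 = 1.000.)

Condition Delta 0.161, Condition Zeta 0.019, Condition Beta 0.416, Condition Alpha 0.404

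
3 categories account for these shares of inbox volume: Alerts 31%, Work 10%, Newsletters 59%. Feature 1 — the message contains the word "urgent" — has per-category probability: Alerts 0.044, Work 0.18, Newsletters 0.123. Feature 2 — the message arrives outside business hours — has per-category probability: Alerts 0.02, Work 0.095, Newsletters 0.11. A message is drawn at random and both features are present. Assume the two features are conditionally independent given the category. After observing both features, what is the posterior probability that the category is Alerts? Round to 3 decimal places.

Prior × likelihood for each hypothesis:
  Alerts: 0.31 × 0.044 × 0.02 = 0.0002728
  Work: 0.1 × 0.18 × 0.095 = 0.00171
  Newsletters: 0.59 × 0.123 × 0.11 = 0.0079827
Total = 0.0099655.
P(Alerts | evidence) = 0.0002728 / 0.0099655 ≈ 0.027.

0.027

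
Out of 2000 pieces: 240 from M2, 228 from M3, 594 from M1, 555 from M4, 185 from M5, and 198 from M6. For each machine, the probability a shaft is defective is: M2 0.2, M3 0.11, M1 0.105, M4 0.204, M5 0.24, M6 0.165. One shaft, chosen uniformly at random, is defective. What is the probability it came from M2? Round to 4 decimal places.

By Bayes' rule, posterior ∝ prior × likelihood:
  M2: 0.12 × 0.2 = 0.024
  M3: 0.114 × 0.11 = 0.01254
  M1: 0.297 × 0.105 = 0.031185
  M4: 0.2775 × 0.204 = 0.05661
  M5: 0.0925 × 0.24 = 0.0222
  M6: 0.099 × 0.165 = 0.016335
Normalizing constant = 0.16287.
P(M2 | evidence) = 0.024 / 0.16287 ≈ 0.1474.

0.1474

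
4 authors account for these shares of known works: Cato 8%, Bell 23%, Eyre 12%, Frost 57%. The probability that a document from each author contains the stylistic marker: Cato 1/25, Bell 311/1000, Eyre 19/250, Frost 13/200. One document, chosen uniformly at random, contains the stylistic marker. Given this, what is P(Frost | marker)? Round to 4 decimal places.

Unnormalized posteriors (prior × likelihood):
  Cato: 0.08 × 0.04 = 0.0032
  Bell: 0.23 × 0.311 = 0.07153
  Eyre: 0.12 × 0.076 = 0.00912
  Frost: 0.57 × 0.065 = 0.03705
Sum = 0.1209.
P(Frost | evidence) = 0.03705 / 0.1209 ≈ 0.3065.

0.3065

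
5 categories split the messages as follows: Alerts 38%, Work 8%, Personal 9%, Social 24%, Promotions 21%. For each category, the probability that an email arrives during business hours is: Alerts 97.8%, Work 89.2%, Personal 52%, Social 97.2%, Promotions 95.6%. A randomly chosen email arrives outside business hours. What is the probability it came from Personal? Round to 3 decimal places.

0.567

Taking complements, P(off-hours | each) = Alerts 0.022, Work 0.108, Personal 0.48, Social 0.028, Promotions 0.044.
By Bayes' rule, posterior ∝ prior × likelihood:
  Alerts: 0.38 × 0.022 = 0.00836
  Work: 0.08 × 0.108 = 0.00864
  Personal: 0.09 × 0.48 = 0.0432
  Social: 0.24 × 0.028 = 0.00672
  Promotions: 0.21 × 0.044 = 0.00924
Sum = 0.07616.
P(Personal | evidence) = 0.0432 / 0.07616 ≈ 0.567.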